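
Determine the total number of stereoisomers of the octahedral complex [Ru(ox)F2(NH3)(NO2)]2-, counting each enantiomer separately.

An octahedron has six vertices in three trans pairs; every non-trans pair is cis.
Each ox is bidentate and must span two cis positions.
Working through the distinct placements yields 4 geometric isomers: F trans; F cis (3 arrangements, 2 chiral).
Of these, 2 lack any improper symmetry element and so occur as enantiomeric pairs, giving 4 + 2 = 6 stereoisomers in total.

6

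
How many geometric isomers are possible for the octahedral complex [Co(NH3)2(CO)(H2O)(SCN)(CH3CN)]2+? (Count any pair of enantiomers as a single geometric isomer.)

An octahedron has six vertices in three trans pairs; every non-trans pair is cis.
Exhaustive case analysis gives 9 geometric isomers.

9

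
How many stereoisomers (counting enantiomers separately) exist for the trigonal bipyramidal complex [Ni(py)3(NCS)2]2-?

In a trigonal bipyramid the two axial positions differ from the three equatorial ones.
There are 3 geometric isomers: NCS both axial; NCS one axial, one equatorial; NCS both equatorial.
Each arrangement has an internal mirror plane or centre of symmetry, so none is chiral.

3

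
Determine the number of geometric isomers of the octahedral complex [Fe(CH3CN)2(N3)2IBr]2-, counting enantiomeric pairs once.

6

In an octahedral complex each vertex has one trans partner and four cis neighbours.
Systematic placement gives 6 geometric isomers: CH3CN cis, N3 trans; CH3CN cis, N3 cis (3 arrangements, 2 chiral); CH3CN trans, N3 trans; CH3CN trans, N3 cis.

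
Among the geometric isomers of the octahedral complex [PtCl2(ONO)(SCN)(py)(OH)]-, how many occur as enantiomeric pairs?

The six octahedral sites form three mutually perpendicular trans pairs.
Exhaustive case analysis gives 9 geometric isomers.
Of these, 6 lack any improper symmetry element and so occur as enantiomeric pairs, giving 9 + 6 = 15 stereoisomers in total.

6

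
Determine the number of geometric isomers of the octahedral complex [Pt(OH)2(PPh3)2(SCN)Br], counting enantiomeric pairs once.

6

In an octahedral complex each vertex has one trans partner and four cis neighbours.
Working through the distinct placements yields 6 geometric isomers: OH cis, PPh3 cis (3 arrangements, 2 chiral); OH cis, PPh3 trans; OH trans, PPh3 cis; OH trans, PPh3 trans.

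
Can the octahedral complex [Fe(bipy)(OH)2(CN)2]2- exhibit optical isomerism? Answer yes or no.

An octahedron has six vertices in three trans pairs; every non-trans pair is cis.
Each bipy is bidentate and must span two cis positions.
The distinct arrangements are (3 in all): OH cis, CN trans; OH cis, CN cis (chiral); OH trans, CN cis.
One of these lacks any improper symmetry element and so occurs as an enantiomeric pair, giving 3 + 1 = 4 stereoisomers in total.

yes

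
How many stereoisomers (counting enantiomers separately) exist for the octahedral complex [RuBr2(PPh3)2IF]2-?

An octahedron has six vertices in three trans pairs; every non-trans pair is cis.
There are 6 geometric isomers: Br trans, PPh3 trans; Br trans, PPh3 cis; Br cis, PPh3 trans; Br cis, PPh3 cis (3 arrangements, 2 chiral).
Of these, 2 lack any improper symmetry element and so occur as enantiomeric pairs, giving 6 + 2 = 8 stereoisomers in total.

8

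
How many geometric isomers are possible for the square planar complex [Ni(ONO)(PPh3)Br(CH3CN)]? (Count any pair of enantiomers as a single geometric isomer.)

A square has two trans pairs of vertices; adjacent vertices are cis.
Systematic placement gives 3 geometric isomers: (Br/ONO trans, CH3CN/PPh3 trans); (Br/PPh3 trans, CH3CN/ONO trans); (Br/CH3CN trans, ONO/PPh3 trans).

3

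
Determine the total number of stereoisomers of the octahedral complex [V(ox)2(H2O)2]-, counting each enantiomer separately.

3

An octahedron has six vertices in three trans pairs; every non-trans pair is cis.
Each ox is bidentate and must span two cis positions.
There are 2 geometric isomers: H2O trans; H2O cis (chiral).
One of these lacks any improper symmetry element and so occurs as an enantiomeric pair, giving 2 + 1 = 3 stereoisomers in total.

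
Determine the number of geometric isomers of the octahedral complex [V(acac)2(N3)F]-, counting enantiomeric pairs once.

2

The six octahedral sites form three mutually perpendicular trans pairs.
Each acac is bidentate and must span two cis positions.
There are 2 geometric isomers: N3 and F mutually trans; N3 and F mutually cis (chiral).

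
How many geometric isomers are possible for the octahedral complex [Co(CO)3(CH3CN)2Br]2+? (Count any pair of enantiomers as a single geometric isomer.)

An octahedron has six vertices in three trans pairs; every non-trans pair is cis.
The distinct arrangements are (3 in all): CO mer, CH3CN cis; CO mer, CH3CN trans; CO fac, CH3CN cis.

3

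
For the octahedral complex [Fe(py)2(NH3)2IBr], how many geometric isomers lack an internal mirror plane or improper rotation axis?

The six octahedral sites form three mutually perpendicular trans pairs.
Systematic placement gives 6 geometric isomers: py trans, NH3 trans; py cis, NH3 cis (3 arrangements, 2 chiral); py trans, NH3 cis; py cis, NH3 trans.
Of these, 2 lack any improper symmetry element and so occur as enantiomeric pairs, giving 6 + 2 = 8 stereoisomers in total.

2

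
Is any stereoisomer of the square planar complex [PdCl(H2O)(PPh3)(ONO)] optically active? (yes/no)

In a square planar complex each vertex has one trans partner and two cis neighbours.
The distinct arrangements are (3 in all): (Cl/ONO trans, H2O/PPh3 trans); (Cl/PPh3 trans, H2O/ONO trans); (Cl/H2O trans, ONO/PPh3 trans).
Each arrangement has an internal mirror plane or centre of symmetry, so none is chiral.

no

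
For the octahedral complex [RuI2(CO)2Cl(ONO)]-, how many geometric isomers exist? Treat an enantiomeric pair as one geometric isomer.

6

The six octahedral sites form three mutually perpendicular trans pairs.
Systematic placement gives 6 geometric isomers: I cis, CO trans; I trans, CO trans; I cis, CO cis (3 arrangements, 2 chiral); I trans, CO cis.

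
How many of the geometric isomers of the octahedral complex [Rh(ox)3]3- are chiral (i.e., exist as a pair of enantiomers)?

1

Each ox is bidentate and must span two cis positions.
Only one geometric arrangement is possible; it has no improper symmetry element, so it exists as a pair of enantiomers (2 stereoisomers).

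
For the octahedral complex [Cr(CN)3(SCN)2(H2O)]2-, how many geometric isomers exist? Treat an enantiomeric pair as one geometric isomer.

3

An octahedron has six vertices in three trans pairs; every non-trans pair is cis.
Working through the distinct placements yields 3 geometric isomers: CN mer, SCN trans; CN mer, SCN cis; CN fac, SCN cis.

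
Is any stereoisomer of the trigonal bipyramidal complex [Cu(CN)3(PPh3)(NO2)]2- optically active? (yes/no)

In a trigonal bipyramid the two axial positions differ from the three equatorial ones.
There are 4 geometric isomers: PPh3 equatorial, NO2 equatorial; PPh3 equatorial, NO2 axial; PPh3 axial, NO2 equatorial; PPh3 axial, NO2 axial.
Each arrangement has an internal mirror plane or centre of symmetry, so none is chiral.

no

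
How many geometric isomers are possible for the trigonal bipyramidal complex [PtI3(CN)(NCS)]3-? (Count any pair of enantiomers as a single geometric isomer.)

4

In a trigonal bipyramid the two axial positions differ from the three equatorial ones.
There are 4 geometric isomers: CN axial, NCS equatorial; CN axial, NCS axial; CN equatorial, NCS equatorial; CN equatorial, NCS axial.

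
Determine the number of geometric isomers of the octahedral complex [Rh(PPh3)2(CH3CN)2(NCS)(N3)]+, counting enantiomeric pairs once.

The six octahedral sites form three mutually perpendicular trans pairs.
Working through the distinct placements yields 6 geometric isomers: PPh3 trans, CH3CN trans; PPh3 cis, CH3CN trans; PPh3 trans, CH3CN cis; PPh3 cis, CH3CN cis (3 arrangements, 2 chiral).

6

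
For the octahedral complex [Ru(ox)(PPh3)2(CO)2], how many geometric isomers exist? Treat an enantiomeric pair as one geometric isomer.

3

The six octahedral sites form three mutually perpendicular trans pairs.
Each ox is bidentate and must span two cis positions.
Systematic placement gives 3 geometric isomers: PPh3 cis, CO trans; PPh3 cis, CO cis (chiral); PPh3 trans, CO cis.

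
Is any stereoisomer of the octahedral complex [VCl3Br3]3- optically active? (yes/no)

no

In an octahedral complex each vertex has one trans partner and four cis neighbours.
The distinct arrangements are (2 in all): Cl mer; Cl fac.
Each arrangement has an internal mirror plane or centre of symmetry, so none is chiral.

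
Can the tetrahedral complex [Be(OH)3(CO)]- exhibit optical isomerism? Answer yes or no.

All four vertices of a tetrahedron are equivalent and mutually adjacent, so cis/trans isomerism cannot arise.
Only one geometric arrangement is possible.

no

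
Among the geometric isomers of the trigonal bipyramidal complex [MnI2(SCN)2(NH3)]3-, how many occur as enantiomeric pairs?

1

In a trigonal bipyramid the two axial positions differ from the three equatorial ones.
Systematic enumeration (placing each ligand type in turn and discarding arrangements equivalent by rotation or reflection) gives 5 geometric isomers.
One of these lacks any improper symmetry element and so occurs as an enantiomeric pair, giving 5 + 1 = 6 stereoisomers in total.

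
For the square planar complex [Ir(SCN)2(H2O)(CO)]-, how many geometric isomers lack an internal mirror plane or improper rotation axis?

0

In a square planar complex each vertex has one trans partner and two cis neighbours.
There are 2 geometric isomers: SCN cis; SCN trans.
Each arrangement has an internal mirror plane or centre of symmetry, so none is chiral.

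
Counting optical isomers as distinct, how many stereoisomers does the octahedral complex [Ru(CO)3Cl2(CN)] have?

The six octahedral sites form three mutually perpendicular trans pairs.
Systematic placement gives 3 geometric isomers: CO mer, Cl trans; CO fac, Cl cis; CO mer, Cl cis.
Each arrangement has an internal mirror plane or centre of symmetry, so none is chiral.

3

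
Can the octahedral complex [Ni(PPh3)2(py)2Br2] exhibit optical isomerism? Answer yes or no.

yes

The six octahedral sites form three mutually perpendicular trans pairs.
The distinct arrangements are (5 in all): PPh3 trans, py trans, Br trans; PPh3 cis, py cis, Br trans; PPh3 cis, py trans, Br cis; PPh3 cis, py cis, Br cis (chiral); PPh3 trans, py cis, Br cis.
One of these lacks any improper symmetry element and so occurs as an enantiomeric pair, giving 5 + 1 = 6 stereoisomers in total.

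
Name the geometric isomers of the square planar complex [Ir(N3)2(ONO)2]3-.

A square has two trans pairs of vertices; adjacent vertices are cis.
The distinct arrangements are (2 in all): N3 cis; N3 trans.

cis and trans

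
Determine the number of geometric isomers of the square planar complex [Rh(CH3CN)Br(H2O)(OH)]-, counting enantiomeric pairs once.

3

In a square planar complex each vertex has one trans partner and two cis neighbours.
There are 3 geometric isomers: (Br/H2O trans, CH3CN/OH trans); (Br/OH trans, CH3CN/H2O trans); (Br/CH3CN trans, H2O/OH trans).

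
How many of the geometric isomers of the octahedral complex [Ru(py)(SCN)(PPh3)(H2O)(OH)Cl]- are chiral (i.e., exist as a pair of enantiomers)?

15

An octahedron has six vertices in three trans pairs; every non-trans pair is cis.
Systematic enumeration (placing each ligand type in turn and discarding arrangements equivalent by rotation or reflection) gives 15 geometric isomers.
Of these, 15 lack any improper symmetry element and so occur as enantiomeric pairs, giving 15 + 15 = 30 stereoisomers in total.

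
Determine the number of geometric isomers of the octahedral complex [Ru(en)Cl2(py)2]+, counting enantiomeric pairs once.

3

An octahedron has six vertices in three trans pairs; every non-trans pair is cis.
Each en is bidentate and must span two cis positions.
Working through the distinct placements yields 3 geometric isomers: Cl trans, py cis; Cl cis, py trans; Cl cis, py cis (chiral).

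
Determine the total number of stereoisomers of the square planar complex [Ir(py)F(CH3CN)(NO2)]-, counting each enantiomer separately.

3

In a square planar complex each vertex has one trans partner and two cis neighbours.
Working through the distinct placements yields 3 geometric isomers: (CH3CN/NO2 trans, F/py trans); (CH3CN/py trans, F/NO2 trans); (CH3CN/F trans, NO2/py trans).
Each arrangement has an internal mirror plane or centre of symmetry, so none is chiral.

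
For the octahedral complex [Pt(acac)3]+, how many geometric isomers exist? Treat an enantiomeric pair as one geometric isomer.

In an octahedral complex each vertex has one trans partner and four cis neighbours.
Each acac is bidentate and must span two cis positions.
Only one geometric arrangement is possible; it has no improper symmetry element, so it exists as a pair of enantiomers (2 stereoisomers).

1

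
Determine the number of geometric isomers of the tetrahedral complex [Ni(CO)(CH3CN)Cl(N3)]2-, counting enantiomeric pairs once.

Only one geometric arrangement is possible; it has no improper symmetry element, so it exists as a pair of enantiomers (2 stereoisomers).

1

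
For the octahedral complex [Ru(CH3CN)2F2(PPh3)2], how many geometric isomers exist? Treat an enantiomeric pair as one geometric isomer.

5

An octahedron has six vertices in three trans pairs; every non-trans pair is cis.
The distinct arrangements are (5 in all): CH3CN trans, F trans, PPh3 trans; CH3CN trans, F cis, PPh3 cis; CH3CN cis, F cis, PPh3 trans; CH3CN cis, F cis, PPh3 cis (chiral); CH3CN cis, F trans, PPh3 cis.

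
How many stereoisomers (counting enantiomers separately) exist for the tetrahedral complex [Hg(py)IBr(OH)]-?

2

All four vertices of a tetrahedron are equivalent and mutually adjacent, so cis/trans isomerism cannot arise.
Only one geometric arrangement is possible; it has no improper symmetry element, so it exists as a pair of enantiomers (2 stereoisomers).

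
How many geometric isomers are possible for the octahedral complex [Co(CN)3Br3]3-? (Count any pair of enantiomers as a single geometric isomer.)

An octahedron has six vertices in three trans pairs; every non-trans pair is cis.
Working through the distinct placements yields 2 geometric isomers: CN mer; CN fac.

2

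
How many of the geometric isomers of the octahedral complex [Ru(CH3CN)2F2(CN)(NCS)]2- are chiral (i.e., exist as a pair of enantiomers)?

2

There are 6 geometric isomers: CH3CN trans, F cis; CH3CN trans, F trans; CH3CN cis, F cis (3 arrangements, 2 chiral); CH3CN cis, F trans.
Of these, 2 lack any improper symmetry element and so occur as enantiomeric pairs, giving 6 + 2 = 8 stereoisomers in total.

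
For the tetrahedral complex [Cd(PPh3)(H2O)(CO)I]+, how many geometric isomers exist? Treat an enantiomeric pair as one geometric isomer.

1

In a tetrahedral complex all four positions are equivalent and every pair of ligands is adjacent — there is no cis/trans distinction.
Only one geometric arrangement is possible; it has no improper symmetry element, so it exists as a pair of enantiomers (2 stereoisomers).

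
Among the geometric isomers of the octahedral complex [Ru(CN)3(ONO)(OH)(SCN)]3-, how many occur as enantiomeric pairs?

In an octahedral complex each vertex has one trans partner and four cis neighbours.
Systematic placement gives 4 geometric isomers: CN mer (3 arrangements); CN fac (chiral).
One of these lacks any improper symmetry element and so occurs as an enantiomeric pair, giving 4 + 1 = 5 stereoisomers in total.

1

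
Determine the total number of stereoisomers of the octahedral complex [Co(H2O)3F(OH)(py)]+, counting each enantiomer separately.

5

The six octahedral sites form three mutually perpendicular trans pairs.
Systematic placement gives 4 geometric isomers: H2O mer (3 arrangements); H2O fac (chiral).
One of these lacks any improper symmetry element and so occurs as an enantiomeric pair, giving 4 + 1 = 5 stereoisomers in total.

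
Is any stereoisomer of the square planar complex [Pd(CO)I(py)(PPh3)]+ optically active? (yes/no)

A square has two trans pairs of vertices; adjacent vertices are cis.
There are 3 geometric isomers: (CO/PPh3 trans, I/py trans); (CO/py trans, I/PPh3 trans); (CO/I trans, PPh3/py trans).
Each arrangement has an internal mirror plane or centre of symmetry, so none is chiral.

no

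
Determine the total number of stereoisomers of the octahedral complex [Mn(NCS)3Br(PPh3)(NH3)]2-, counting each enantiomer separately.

5

The six octahedral sites form three mutually perpendicular trans pairs.
Working through the distinct placements yields 4 geometric isomers: NCS mer (3 arrangements); NCS fac (chiral).
One of these lacks any improper symmetry element and so occurs as an enantiomeric pair, giving 4 + 1 = 5 stereoisomers in total.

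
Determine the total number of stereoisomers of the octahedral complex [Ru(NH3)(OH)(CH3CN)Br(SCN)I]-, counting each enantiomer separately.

The six octahedral sites form three mutually perpendicular trans pairs.
Placing the ligands in turn and identifying arrangements related by rotation or reflection leaves 15 distinct geometric isomers.
Of these, 15 lack any improper symmetry element and so occur as enantiomeric pairs, giving 15 + 15 = 30 stereoisomers in total.

30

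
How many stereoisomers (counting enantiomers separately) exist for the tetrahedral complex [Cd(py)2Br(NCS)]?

Only one geometric arrangement is possible.

1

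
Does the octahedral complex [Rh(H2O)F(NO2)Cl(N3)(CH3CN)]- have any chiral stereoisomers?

yes

An octahedron has six vertices in three trans pairs; every non-trans pair is cis.
Placing the ligands in turn and identifying arrangements related by rotation or reflection leaves 15 distinct geometric isomers.
Of these, 15 lack any improper symmetry element and so occur as enantiomeric pairs, giving 15 + 15 = 30 stereoisomers in total.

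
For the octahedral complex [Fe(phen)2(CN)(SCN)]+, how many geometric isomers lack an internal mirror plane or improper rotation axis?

1

In an octahedral complex each vertex has one trans partner and four cis neighbours.
Each phen is bidentate and must span two cis positions.
There are 2 geometric isomers: CN and SCN mutually trans; CN and SCN mutually cis (chiral).
One of these lacks any improper symmetry element and so occurs as an enantiomeric pair, giving 2 + 1 = 3 stereoisomers in total.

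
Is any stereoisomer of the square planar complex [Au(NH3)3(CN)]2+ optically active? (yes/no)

no

A square has two trans pairs of vertices; adjacent vertices are cis.
Only one geometric arrangement is possible.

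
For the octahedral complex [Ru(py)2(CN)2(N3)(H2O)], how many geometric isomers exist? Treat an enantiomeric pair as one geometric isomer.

6

An octahedron has six vertices in three trans pairs; every non-trans pair is cis.
The distinct arrangements are (6 in all): py trans, CN trans; py cis, CN trans; py trans, CN cis; py cis, CN cis (3 arrangements, 2 chiral).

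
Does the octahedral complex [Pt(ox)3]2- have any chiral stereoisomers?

yes

Each ox is bidentate and must span two cis positions.
Only one geometric arrangement is possible; it has no improper symmetry element, so it exists as a pair of enantiomers (2 stereoisomers).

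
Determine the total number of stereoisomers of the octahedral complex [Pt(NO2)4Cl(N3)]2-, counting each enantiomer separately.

2

In an octahedral complex each vertex has one trans partner and four cis neighbours.
Systematic placement gives 2 geometric isomers: Cl and N3 mutually trans; Cl and N3 mutually cis.
Each arrangement has an internal mirror plane or centre of symmetry, so none is chiral.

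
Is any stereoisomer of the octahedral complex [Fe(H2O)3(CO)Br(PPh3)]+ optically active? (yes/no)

In an octahedral complex each vertex has one trans partner and four cis neighbours.
Working through the distinct placements yields 4 geometric isomers: H2O mer (3 arrangements); H2O fac (chiral).
One of these lacks any improper symmetry element and so occurs as an enantiomeric pair, giving 4 + 1 = 5 stereoisomers in total.

yes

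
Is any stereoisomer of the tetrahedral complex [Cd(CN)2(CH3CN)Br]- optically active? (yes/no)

Only one geometric arrangement is possible.

no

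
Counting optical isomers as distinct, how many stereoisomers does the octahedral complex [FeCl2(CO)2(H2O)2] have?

In an octahedral complex each vertex has one trans partner and four cis neighbours.
Working through the distinct placements yields 5 geometric isomers: Cl trans, CO trans, H2O trans; Cl cis, CO trans, H2O cis; Cl cis, CO cis, H2O trans; Cl cis, CO cis, H2O cis (chiral); Cl trans, CO cis, H2O cis.
One of these lacks any improper symmetry element and so occurs as an enantiomeric pair, giving 5 + 1 = 6 stereoisomers in total.

6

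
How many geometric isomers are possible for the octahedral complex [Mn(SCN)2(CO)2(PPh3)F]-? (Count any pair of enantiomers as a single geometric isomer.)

The six octahedral sites form three mutually perpendicular trans pairs.
The distinct arrangements are (6 in all): SCN trans, CO trans; SCN cis, CO trans; SCN trans, CO cis; SCN cis, CO cis (3 arrangements, 2 chiral).

6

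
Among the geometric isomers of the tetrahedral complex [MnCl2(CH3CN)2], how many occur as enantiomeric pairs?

In a tetrahedral complex all four positions are equivalent and every pair of ligands is adjacent — there is no cis/trans distinction.
Only one geometric arrangement is possible.

0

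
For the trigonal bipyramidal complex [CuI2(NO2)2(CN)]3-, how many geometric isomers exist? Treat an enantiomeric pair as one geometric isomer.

A trigonal bipyramid has two axial and three equatorial sites, which are chemically inequivalent.
Placing the ligands in turn and identifying arrangements related by rotation or reflection leaves 5 distinct geometric isomers.

5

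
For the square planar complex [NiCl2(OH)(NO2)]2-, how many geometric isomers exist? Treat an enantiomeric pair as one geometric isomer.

2

In a square planar complex each vertex has one trans partner and two cis neighbours.
Working through the distinct placements yields 2 geometric isomers: Cl cis; Cl trans.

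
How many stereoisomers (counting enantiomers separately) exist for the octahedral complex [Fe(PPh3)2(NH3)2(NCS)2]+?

The six octahedral sites form three mutually perpendicular trans pairs.
The distinct arrangements are (5 in all): PPh3 trans, NH3 trans, NCS trans; PPh3 cis, NH3 cis, NCS trans; PPh3 trans, NH3 cis, NCS cis; PPh3 cis, NH3 cis, NCS cis (chiral); PPh3 cis, NH3 trans, NCS cis.
One of these lacks any improper symmetry element and so occurs as an enantiomeric pair, giving 5 + 1 = 6 stereoisomers in total.

6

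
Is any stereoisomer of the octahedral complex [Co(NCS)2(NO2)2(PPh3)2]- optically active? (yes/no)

An octahedron has six vertices in three trans pairs; every non-trans pair is cis.
The distinct arrangements are (5 in all): NCS trans, NO2 trans, PPh3 trans; NCS trans, NO2 cis, PPh3 cis; NCS cis, NO2 cis, PPh3 trans; NCS cis, NO2 cis, PPh3 cis (chiral); NCS cis, NO2 trans, PPh3 cis.
One of these lacks any improper symmetry element and so occurs as an enantiomeric pair, giving 5 + 1 = 6 stereoisomers in total.

yes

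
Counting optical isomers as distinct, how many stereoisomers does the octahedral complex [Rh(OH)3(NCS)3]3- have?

2

An octahedron has six vertices in three trans pairs; every non-trans pair is cis.
The distinct arrangements are (2 in all): OH mer; OH fac.
Each arrangement has an internal mirror plane or centre of symmetry, so none is chiral.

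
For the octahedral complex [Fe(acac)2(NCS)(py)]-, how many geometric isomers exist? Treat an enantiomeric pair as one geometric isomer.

Each acac is bidentate and must span two cis positions.
The distinct arrangements are (2 in all): NCS and py mutually cis (chiral); NCS and py mutually trans.

2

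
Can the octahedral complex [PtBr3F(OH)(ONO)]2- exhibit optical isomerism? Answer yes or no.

The six octahedral sites form three mutually perpendicular trans pairs.
Systematic placement gives 4 geometric isomers: Br mer (3 arrangements); Br fac (chiral).
One of these lacks any improper symmetry element and so occurs as an enantiomeric pair, giving 4 + 1 = 5 stereoisomers in total.

yes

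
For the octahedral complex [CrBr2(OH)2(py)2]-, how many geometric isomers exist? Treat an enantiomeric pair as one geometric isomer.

5

An octahedron has six vertices in three trans pairs; every non-trans pair is cis.
Working through the distinct placements yields 5 geometric isomers: Br trans, OH trans, py trans; Br trans, OH cis, py cis; Br cis, OH cis, py trans; Br cis, OH cis, py cis (chiral); Br cis, OH trans, py cis.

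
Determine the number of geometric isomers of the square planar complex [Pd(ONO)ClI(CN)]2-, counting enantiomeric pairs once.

3

The distinct arrangements are (3 in all): (CN/I trans, Cl/ONO trans); (CN/ONO trans, Cl/I trans); (CN/Cl trans, I/ONO trans).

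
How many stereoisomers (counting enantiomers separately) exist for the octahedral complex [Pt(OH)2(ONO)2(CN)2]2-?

The six octahedral sites form three mutually perpendicular trans pairs.
Systematic placement gives 5 geometric isomers: OH trans, ONO trans, CN trans; OH cis, ONO cis, CN trans; OH cis, ONO trans, CN cis; OH cis, ONO cis, CN cis (chiral); OH trans, ONO cis, CN cis.
One of these lacks any improper symmetry element and so occurs as an enantiomeric pair, giving 5 + 1 = 6 stereoisomers in total.

6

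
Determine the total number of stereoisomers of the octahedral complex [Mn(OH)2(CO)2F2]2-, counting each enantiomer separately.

6

The six octahedral sites form three mutually perpendicular trans pairs.
Working through the distinct placements yields 5 geometric isomers: OH trans, CO trans, F trans; OH cis, CO trans, F cis; OH trans, CO cis, F cis; OH cis, CO cis, F cis (chiral); OH cis, CO cis, F trans.
One of these lacks any improper symmetry element and so occurs as an enantiomeric pair, giving 5 + 1 = 6 stereoisomers in total.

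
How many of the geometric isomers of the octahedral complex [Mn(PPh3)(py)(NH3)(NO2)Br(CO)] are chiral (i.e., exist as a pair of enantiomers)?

The six octahedral sites form three mutually perpendicular trans pairs.
Placing the ligands in turn and identifying arrangements related by rotation or reflection leaves 15 distinct geometric isomers.
Of these, 15 lack any improper symmetry element and so occur as enantiomeric pairs, giving 15 + 15 = 30 stereoisomers in total.

15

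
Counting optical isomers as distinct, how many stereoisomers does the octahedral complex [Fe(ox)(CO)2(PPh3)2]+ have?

4

The six octahedral sites form three mutually perpendicular trans pairs.
Each ox is bidentate and must span two cis positions.
Working through the distinct placements yields 3 geometric isomers: CO trans, PPh3 cis; CO cis, PPh3 cis (chiral); CO cis, PPh3 trans.
One of these lacks any improper symmetry element and so occurs as an enantiomeric pair, giving 3 + 1 = 4 stereoisomers in total.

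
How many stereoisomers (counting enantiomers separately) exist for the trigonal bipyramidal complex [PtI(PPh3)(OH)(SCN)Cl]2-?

Systematic enumeration (placing each ligand type in turn and discarding arrangements equivalent by rotation or reflection) gives 10 geometric isomers.
Of these, 10 lack any improper symmetry element and so occur as enantiomeric pairs, giving 10 + 10 = 20 stereoisomers in total.

20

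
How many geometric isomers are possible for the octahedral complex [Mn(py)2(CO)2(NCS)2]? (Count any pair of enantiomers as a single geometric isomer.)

5

An octahedron has six vertices in three trans pairs; every non-trans pair is cis.
Working through the distinct placements yields 5 geometric isomers: py trans, CO trans, NCS trans; py cis, CO trans, NCS cis; py trans, CO cis, NCS cis; py cis, CO cis, NCS cis (chiral); py cis, CO cis, NCS trans.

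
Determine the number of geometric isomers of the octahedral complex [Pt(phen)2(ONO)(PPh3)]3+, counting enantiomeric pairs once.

An octahedron has six vertices in three trans pairs; every non-trans pair is cis.
Each phen is bidentate and must span two cis positions.
Systematic placement gives 2 geometric isomers: ONO and PPh3 mutually trans; ONO and PPh3 mutually cis (chiral).

2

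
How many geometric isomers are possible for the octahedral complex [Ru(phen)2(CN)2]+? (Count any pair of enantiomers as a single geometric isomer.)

2

An octahedron has six vertices in three trans pairs; every non-trans pair is cis.
Each phen is bidentate and must span two cis positions.
Working through the distinct placements yields 2 geometric isomers: CN trans; CN cis (chiral).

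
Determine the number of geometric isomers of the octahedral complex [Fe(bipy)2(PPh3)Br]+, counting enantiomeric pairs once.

In an octahedral complex each vertex has one trans partner and four cis neighbours.
Each bipy is bidentate and must span two cis positions.
Working through the distinct placements yields 2 geometric isomers: PPh3 and Br mutually trans; PPh3 and Br mutually cis (chiral).

2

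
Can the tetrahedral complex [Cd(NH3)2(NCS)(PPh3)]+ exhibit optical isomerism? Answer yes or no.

no

All four vertices of a tetrahedron are equivalent and mutually adjacent, so cis/trans isomerism cannot arise.
Only one geometric arrangement is possible.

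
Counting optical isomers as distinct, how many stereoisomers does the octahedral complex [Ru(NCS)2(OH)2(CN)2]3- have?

An octahedron has six vertices in three trans pairs; every non-trans pair is cis.
The distinct arrangements are (5 in all): NCS trans, OH trans, CN trans; NCS cis, OH cis, CN trans; NCS cis, OH trans, CN cis; NCS cis, OH cis, CN cis (chiral); NCS trans, OH cis, CN cis.
One of these lacks any improper symmetry element and so occurs as an enantiomeric pair, giving 5 + 1 = 6 stereoisomers in total.

6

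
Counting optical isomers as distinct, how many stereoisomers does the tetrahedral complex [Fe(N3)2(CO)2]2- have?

1

All four vertices of a tetrahedron are equivalent and mutually adjacent, so cis/trans isomerism cannot arise.
Only one geometric arrangement is possible.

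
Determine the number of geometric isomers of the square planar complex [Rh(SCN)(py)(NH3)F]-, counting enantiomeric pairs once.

3

In a square planar complex each vertex has one trans partner and two cis neighbours.
The distinct arrangements are (3 in all): (F/SCN trans, NH3/py trans); (F/py trans, NH3/SCN trans); (F/NH3 trans, SCN/py trans).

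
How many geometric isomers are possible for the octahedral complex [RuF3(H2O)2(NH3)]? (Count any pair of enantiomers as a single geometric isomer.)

The six octahedral sites form three mutually perpendicular trans pairs.
Working through the distinct placements yields 3 geometric isomers: F mer, H2O cis; F mer, H2O trans; F fac, H2O cis.

3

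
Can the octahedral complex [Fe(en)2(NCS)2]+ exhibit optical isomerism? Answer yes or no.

An octahedron has six vertices in three trans pairs; every non-trans pair is cis.
Each en is bidentate and must span two cis positions.
There are 2 geometric isomers: NCS trans; NCS cis (chiral).
One of these lacks any improper symmetry element and so occurs as an enantiomeric pair, giving 2 + 1 = 3 stereoisomers in total.

yes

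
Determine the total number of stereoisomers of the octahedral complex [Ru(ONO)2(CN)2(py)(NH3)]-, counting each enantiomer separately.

Working through the distinct placements yields 6 geometric isomers: ONO cis, CN trans; ONO trans, CN trans; ONO cis, CN cis (3 arrangements, 2 chiral); ONO trans, CN cis.
Of these, 2 lack any improper symmetry element and so occur as enantiomeric pairs, giving 6 + 2 = 8 stereoisomers in total.

8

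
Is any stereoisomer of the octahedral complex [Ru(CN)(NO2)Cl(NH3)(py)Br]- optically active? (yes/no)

yes

In an octahedral complex each vertex has one trans partner and four cis neighbours.
Exhaustive case analysis gives 15 geometric isomers.
Of these, 15 lack any improper symmetry element and so occur as enantiomeric pairs, giving 15 + 15 = 30 stereoisomers in total.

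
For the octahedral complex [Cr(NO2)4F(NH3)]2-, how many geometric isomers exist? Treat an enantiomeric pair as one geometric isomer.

2

Systematic placement gives 2 geometric isomers: F and NH3 mutually trans; F and NH3 mutually cis.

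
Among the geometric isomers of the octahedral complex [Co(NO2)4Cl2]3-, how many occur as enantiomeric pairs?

0

Systematic placement gives 2 geometric isomers: Cl trans; Cl cis.
Each arrangement has an internal mirror plane or centre of symmetry, so none is chiral.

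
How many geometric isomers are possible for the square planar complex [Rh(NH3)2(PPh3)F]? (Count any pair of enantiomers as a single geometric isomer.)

2

In a square planar complex each vertex has one trans partner and two cis neighbours.
The distinct arrangements are (2 in all): NH3 cis; NH3 trans.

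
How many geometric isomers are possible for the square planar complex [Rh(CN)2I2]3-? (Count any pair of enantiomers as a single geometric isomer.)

2

A square has two trans pairs of vertices; adjacent vertices are cis.
The distinct arrangements are (2 in all): CN cis; CN trans.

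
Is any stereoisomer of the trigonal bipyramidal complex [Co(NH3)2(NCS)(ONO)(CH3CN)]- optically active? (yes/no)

yes

A trigonal bipyramid has two axial and three equatorial sites, which are chemically inequivalent.
Placing the ligands in turn and identifying arrangements related by rotation or reflection leaves 7 distinct geometric isomers.
Of these, 3 lack any improper symmetry element and so occur as enantiomeric pairs, giving 7 + 3 = 10 stereoisomers in total.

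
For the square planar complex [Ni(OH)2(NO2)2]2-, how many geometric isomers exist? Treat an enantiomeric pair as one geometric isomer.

A square has two trans pairs of vertices; adjacent vertices are cis.
Working through the distinct placements yields 2 geometric isomers: OH cis; OH trans.

2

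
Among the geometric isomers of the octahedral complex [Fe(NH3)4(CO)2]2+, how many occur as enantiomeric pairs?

0

An octahedron has six vertices in three trans pairs; every non-trans pair is cis.
Systematic placement gives 2 geometric isomers: CO trans; CO cis.
Each arrangement has an internal mirror plane or centre of symmetry, so none is chiral.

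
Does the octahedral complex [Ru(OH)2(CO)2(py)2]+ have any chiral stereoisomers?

An octahedron has six vertices in three trans pairs; every non-trans pair is cis.
Systematic placement gives 5 geometric isomers: OH trans, CO trans, py trans; OH cis, CO trans, py cis; OH cis, CO cis, py trans; OH cis, CO cis, py cis (chiral); OH trans, CO cis, py cis.
One of these lacks any improper symmetry element and so occurs as an enantiomeric pair, giving 5 + 1 = 6 stereoisomers in total.

yes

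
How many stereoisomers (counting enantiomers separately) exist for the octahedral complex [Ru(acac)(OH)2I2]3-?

An octahedron has six vertices in three trans pairs; every non-trans pair is cis.
Each acac is bidentate and must span two cis positions.
The distinct arrangements are (3 in all): OH cis, I trans; OH cis, I cis (chiral); OH trans, I cis.
One of these lacks any improper symmetry element and so occurs as an enantiomeric pair, giving 3 + 1 = 4 stereoisomers in total.

4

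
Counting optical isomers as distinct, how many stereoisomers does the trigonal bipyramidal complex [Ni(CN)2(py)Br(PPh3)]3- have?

Exhaustive case analysis gives 7 geometric isomers.
Of these, 3 lack any improper symmetry element and so occur as enantiomeric pairs, giving 7 + 3 = 10 stereoisomers in total.

10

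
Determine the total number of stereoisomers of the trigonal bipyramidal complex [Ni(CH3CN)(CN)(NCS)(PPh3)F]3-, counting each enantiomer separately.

20

Placing the ligands in turn and identifying arrangements related by rotation or reflection leaves 10 distinct geometric isomers.
Of these, 10 lack any improper symmetry element and so occur as enantiomeric pairs, giving 10 + 10 = 20 stereoisomers in total.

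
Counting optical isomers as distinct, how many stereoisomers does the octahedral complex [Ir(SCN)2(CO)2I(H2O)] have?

8

In an octahedral complex each vertex has one trans partner and four cis neighbours.
Working through the distinct placements yields 6 geometric isomers: SCN trans, CO trans; SCN cis, CO trans; SCN trans, CO cis; SCN cis, CO cis (3 arrangements, 2 chiral).
Of these, 2 lack any improper symmetry element and so occur as enantiomeric pairs, giving 6 + 2 = 8 stereoisomers in total.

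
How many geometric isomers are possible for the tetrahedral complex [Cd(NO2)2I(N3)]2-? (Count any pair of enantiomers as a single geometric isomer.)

All four vertices of a tetrahedron are equivalent and mutually adjacent, so cis/trans isomerism cannot arise.
Only one geometric arrangement is possible.

1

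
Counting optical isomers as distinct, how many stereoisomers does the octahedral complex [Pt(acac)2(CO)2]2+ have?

The six octahedral sites form three mutually perpendicular trans pairs.
Each acac is bidentate and must span two cis positions.
There are 2 geometric isomers: CO trans; CO cis (chiral).
One of these lacks any improper symmetry element and so occurs as an enantiomeric pair, giving 2 + 1 = 3 stereoisomers in total.

3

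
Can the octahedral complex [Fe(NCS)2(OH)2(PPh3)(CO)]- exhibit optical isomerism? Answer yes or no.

Working through the distinct placements yields 6 geometric isomers: NCS cis, OH cis (3 arrangements, 2 chiral); NCS cis, OH trans; NCS trans, OH cis; NCS trans, OH trans.
Of these, 2 lack any improper symmetry element and so occur as enantiomeric pairs, giving 6 + 2 = 8 stereoisomers in total.

yes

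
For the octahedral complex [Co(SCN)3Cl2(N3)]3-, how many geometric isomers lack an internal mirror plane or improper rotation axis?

An octahedron has six vertices in three trans pairs; every non-trans pair is cis.
Systematic placement gives 3 geometric isomers: SCN mer, Cl trans; SCN mer, Cl cis; SCN fac, Cl cis.
Each arrangement has an internal mirror plane or centre of symmetry, so none is chiral.

0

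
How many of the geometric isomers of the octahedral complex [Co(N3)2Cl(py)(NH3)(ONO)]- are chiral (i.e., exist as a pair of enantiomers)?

6

In an octahedral complex each vertex has one trans partner and four cis neighbours.
Placing the ligands in turn and identifying arrangements related by rotation or reflection leaves 9 distinct geometric isomers.
Of these, 6 lack any improper symmetry element and so occur as enantiomeric pairs, giving 9 + 6 = 15 stereoisomers in total.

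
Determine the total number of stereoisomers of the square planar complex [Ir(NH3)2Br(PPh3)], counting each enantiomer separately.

2

In a square planar complex each vertex has one trans partner and two cis neighbours.
The distinct arrangements are (2 in all): NH3 cis; NH3 trans.
Each arrangement has an internal mirror plane or centre of symmetry, so none is chiral.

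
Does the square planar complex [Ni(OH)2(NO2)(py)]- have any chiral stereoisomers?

There are 2 geometric isomers: OH cis; OH trans.
Each arrangement has an internal mirror plane or centre of symmetry, so none is chiral.

no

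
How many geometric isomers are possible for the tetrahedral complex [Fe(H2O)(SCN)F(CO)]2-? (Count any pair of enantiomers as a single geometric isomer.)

In a tetrahedral complex all four positions are equivalent and every pair of ligands is adjacent — there is no cis/trans distinction.
Only one geometric arrangement is possible; it has no improper symmetry element, so it exists as a pair of enantiomers (2 stereoisomers).

1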